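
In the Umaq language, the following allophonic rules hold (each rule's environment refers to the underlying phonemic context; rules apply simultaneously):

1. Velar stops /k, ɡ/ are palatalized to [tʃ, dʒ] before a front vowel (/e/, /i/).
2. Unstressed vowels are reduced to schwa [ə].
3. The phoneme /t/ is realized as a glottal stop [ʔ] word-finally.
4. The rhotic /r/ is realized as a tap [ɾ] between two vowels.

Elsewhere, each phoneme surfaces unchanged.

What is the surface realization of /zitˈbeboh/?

/z/ (word-initial) is unaffected → [z].
/i/ meets the environment for rule 2 (in an unstressed syllable) → [ə].
/t/ (between /i/ and /b/): rule 3 targets it, but not word-finally → unchanged [t].
/b/ (between /t/ and /e/) is unaffected → [b].
/e/ (between /b/ and /b/) fails the environment for rule 2, so it stays [e].
/b/ (between /e/ and /o/) is unaffected → [b].
/o/ meets the environment for rule 2 (in an unstressed syllable) → [ə].
/h/ (word-final) is unaffected → [h].

[zətˈbebəh]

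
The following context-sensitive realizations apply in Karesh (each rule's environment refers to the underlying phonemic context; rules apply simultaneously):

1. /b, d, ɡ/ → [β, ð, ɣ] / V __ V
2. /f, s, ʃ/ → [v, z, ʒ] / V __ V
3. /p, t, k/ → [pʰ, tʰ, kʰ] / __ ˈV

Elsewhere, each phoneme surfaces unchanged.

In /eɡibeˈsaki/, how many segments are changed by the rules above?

Segments that undergo a rule: /ɡ/ → [ɣ] (rule 1); /b/ → [β] (rule 1); /s/ → [z] (rule 2).
All other segments surface unchanged.

3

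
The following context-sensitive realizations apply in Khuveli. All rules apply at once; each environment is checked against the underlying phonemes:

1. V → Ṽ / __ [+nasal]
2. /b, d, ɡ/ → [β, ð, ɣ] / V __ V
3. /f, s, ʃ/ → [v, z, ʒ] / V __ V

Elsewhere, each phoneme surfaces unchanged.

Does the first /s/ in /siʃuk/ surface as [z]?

No

/s/ (word-initial) fails the environment for rule 3, so it stays [s].
The actual realization is [s], not [z].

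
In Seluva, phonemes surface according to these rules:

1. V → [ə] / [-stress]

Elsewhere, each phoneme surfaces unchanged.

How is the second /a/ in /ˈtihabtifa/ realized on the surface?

[ə]

/a/ (word-final) occurs in an unstressed syllable → [ə] by rule 1.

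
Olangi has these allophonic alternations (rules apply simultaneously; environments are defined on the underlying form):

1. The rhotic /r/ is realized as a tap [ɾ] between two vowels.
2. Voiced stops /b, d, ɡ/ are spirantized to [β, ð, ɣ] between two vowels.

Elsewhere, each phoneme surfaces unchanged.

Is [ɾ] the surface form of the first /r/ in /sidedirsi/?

No

/r/ — between /i/ and /s/; rule 1 does not apply here → [r].
The actual realization is [r], not [ɾ].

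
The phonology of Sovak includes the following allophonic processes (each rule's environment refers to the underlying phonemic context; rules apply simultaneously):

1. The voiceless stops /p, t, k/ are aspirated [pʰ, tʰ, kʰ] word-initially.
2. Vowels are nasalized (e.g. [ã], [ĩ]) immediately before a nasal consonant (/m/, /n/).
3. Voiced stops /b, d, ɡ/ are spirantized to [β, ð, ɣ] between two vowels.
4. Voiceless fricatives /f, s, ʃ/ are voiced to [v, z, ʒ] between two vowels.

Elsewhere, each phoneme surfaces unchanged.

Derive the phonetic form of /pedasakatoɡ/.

/p/ — word-initial, word-initially — surfaces as [pʰ] (rule 1).
/e/ (between /p/ and /d/) fails the environment for rule 2, so it stays [e].
/d/ (between /e/ and /a/) occurs between two vowels → [ð] by rule 3.
/a/ (between /d/ and /s/): rule 2 targets it, but not before a nasal consonant → unchanged [a].
Rule 4 applies to /s/ (between /a/ and /a/: between two vowels) → [z].
/a/ (between /s/ and /k/) fails the environment for rule 2, so it stays [a].
/k/ (between /a/ and /a/): rule 1 targets it, but not word-initially → unchanged [k].
/a/ — between /k/ and /t/; rule 2 does not apply here → [a].
/t/ — between /a/ and /o/; rule 1 does not apply here → [t].
/o/ (between /t/ and /ɡ/) is in the target of rule 2 but the environment (before a nasal consonant) is not met → [o].
/ɡ/ (word-final): rule 3 targets it, but not between two vowels → unchanged [ɡ].

[pʰeðazakatoɡ]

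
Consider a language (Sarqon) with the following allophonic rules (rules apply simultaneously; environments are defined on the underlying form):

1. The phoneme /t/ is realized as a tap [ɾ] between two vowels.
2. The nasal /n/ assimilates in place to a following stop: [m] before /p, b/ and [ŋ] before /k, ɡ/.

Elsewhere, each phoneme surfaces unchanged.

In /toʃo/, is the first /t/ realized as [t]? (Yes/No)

/t/ (word-initial): rule 1 targets it, but not between two vowels → unchanged [t].
The actual realization is [t], which matches [t].

Yes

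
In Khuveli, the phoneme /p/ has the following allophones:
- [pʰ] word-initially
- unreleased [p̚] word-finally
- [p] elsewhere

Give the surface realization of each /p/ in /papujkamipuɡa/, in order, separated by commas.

Occurrence 1 (position 1): word-initially → [pʰ].
Occurrence 2 (position 3): no conditioning environment matches → elsewhere allophone [p].
Occurrence 3 (position 10): no conditioning environment matches → elsewhere allophone [p].

[pʰ], [p], [p]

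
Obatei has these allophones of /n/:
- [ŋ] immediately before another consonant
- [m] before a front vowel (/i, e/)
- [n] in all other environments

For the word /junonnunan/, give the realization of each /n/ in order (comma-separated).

Occurrence 1 (position 3): no conditioning environment matches → elsewhere allophone [n].
Occurrence 2 (position 5): immediately before another consonant → [ŋ].
Occurrence 3 (position 6): no conditioning environment matches → elsewhere allophone [n].
Occurrence 4 (position 8): no conditioning environment matches → elsewhere allophone [n].
Occurrence 5 (position 10): no conditioning environment matches → elsewhere allophone [n].

[n], [ŋ], [n], [n], [n]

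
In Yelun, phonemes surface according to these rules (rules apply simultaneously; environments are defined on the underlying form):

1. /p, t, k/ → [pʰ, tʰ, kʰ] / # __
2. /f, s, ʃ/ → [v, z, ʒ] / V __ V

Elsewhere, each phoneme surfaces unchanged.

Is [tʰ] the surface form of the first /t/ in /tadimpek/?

Yes

/t/ meets the environment for rule 1 (word-initially) → [tʰ].
The actual realization is [tʰ], which matches [tʰ].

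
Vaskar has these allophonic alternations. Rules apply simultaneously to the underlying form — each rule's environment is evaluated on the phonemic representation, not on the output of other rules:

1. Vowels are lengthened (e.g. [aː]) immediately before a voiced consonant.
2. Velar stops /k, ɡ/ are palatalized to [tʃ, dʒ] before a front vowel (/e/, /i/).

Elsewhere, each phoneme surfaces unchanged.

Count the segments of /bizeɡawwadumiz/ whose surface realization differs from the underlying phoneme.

Segments that undergo a rule: /i/ → [iː] (rule 1); /e/ → [eː] (rule 1); /a/ → [aː] (rule 1); /a/ → [aː] (rule 1); /u/ → [uː] (rule 1); /i/ → [iː] (rule 1).
All other segments surface unchanged.

6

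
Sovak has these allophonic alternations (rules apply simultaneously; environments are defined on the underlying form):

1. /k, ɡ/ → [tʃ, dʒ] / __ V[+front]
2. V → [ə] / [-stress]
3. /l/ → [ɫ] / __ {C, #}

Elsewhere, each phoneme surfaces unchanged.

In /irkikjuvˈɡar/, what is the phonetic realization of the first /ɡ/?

[ɡ]

/ɡ/ (between /v/ and /a/): rule 1 targets it, but not before a front vowel → unchanged [ɡ].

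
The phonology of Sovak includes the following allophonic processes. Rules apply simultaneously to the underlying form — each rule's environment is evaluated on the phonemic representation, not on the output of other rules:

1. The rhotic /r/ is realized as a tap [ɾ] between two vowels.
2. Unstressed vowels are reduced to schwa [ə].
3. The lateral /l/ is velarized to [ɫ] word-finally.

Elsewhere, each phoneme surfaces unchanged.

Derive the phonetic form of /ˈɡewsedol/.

[ˈɡewsədəɫ]

/ɡ/ — not in any rule's target class → [ɡ].
/e/ (between /ɡ/ and /w/) is in the target of rule 2 but the environment (in an unstressed syllable) is not met → [e].
/w/ — not in any rule's target class → [w].
/s/ (between /w/ and /e/) is unaffected → [s].
Rule 2 applies to /e/ (between /s/ and /d/: in an unstressed syllable) → [ə].
/d/ — not in any rule's target class → [d].
/o/ — between /d/ and /l/, in an unstressed syllable — surfaces as [ə] (rule 2).
/l/ — word-final, word-finally — surfaces as [ɫ] (rule 3).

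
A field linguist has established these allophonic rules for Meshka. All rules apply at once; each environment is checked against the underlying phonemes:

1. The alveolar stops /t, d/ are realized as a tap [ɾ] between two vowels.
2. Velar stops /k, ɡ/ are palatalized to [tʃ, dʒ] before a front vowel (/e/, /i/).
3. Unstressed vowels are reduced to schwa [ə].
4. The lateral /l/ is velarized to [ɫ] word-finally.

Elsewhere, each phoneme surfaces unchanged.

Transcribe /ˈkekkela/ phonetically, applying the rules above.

/k/ (word-initial): before a front vowel, so rule 2 applies → [tʃ].
/e/ (between /k/ and /k/): rule 3 targets it, but not in an unstressed syllable → unchanged [e].
/k/ (between /e/ and /k/) fails the environment for rule 2, so it stays [k].
/k/ (between /k/ and /e/) occurs before a front vowel → [tʃ] by rule 2.
/e/ meets the environment for rule 3 (in an unstressed syllable) → [ə].
/l/ (between /e/ and /a/): rule 4 targets it, but not word-finally → unchanged [l].
/a/ — word-final, in an unstressed syllable — surfaces as [ə] (rule 3).

[ˈtʃektʃələ]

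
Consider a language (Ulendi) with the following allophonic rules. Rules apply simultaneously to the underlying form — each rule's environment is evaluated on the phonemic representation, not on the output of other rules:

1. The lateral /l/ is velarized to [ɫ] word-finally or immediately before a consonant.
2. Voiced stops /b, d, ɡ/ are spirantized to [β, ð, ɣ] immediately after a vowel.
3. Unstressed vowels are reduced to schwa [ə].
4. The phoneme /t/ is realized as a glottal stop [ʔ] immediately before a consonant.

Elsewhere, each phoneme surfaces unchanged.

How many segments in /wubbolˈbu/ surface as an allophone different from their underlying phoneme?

4

Segments that undergo a rule: /u/ → [ə] (rule 3); /b/ → [β] (rule 2); /o/ → [ə] (rule 3); /l/ → [ɫ] (rule 1).
All other segments surface unchanged.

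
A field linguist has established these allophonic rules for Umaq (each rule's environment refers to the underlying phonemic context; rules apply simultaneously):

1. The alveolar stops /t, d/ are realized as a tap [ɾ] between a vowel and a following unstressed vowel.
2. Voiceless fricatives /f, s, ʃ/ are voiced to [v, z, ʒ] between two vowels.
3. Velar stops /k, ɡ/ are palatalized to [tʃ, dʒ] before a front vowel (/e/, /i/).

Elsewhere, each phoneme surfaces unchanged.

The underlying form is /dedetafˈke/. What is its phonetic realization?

[deɾeɾafˈtʃe]

/d/ (word-initial) is in the target of rule 1 but the environment (between a vowel and a following unstressed vowel) is not met → [d].
/e/ — not in any rule's target class → [e].
/d/ meets the environment for rule 1 (between a vowel and a following unstressed vowel) → [ɾ].
/e/ stays [e].
/t/ (between /e/ and /a/) occurs between a vowel and a following unstressed vowel → [ɾ] by rule 1.
/a/ (between /t/ and /f/) is unaffected → [a].
/f/ — between /a/ and /k/; rule 2 does not apply here → [f].
/k/ meets the environment for rule 3 (before a front vowel) → [tʃ].
/e/ (word-final): no rule targets it → [e].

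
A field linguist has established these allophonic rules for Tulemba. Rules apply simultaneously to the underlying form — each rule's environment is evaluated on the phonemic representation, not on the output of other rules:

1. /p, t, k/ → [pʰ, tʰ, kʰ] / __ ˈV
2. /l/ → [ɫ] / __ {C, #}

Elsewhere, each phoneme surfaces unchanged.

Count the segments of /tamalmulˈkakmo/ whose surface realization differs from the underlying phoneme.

3

Segments that undergo a rule: /l/ → [ɫ] (rule 2); /l/ → [ɫ] (rule 2); /k/ → [kʰ] (rule 1).
All other segments surface unchanged.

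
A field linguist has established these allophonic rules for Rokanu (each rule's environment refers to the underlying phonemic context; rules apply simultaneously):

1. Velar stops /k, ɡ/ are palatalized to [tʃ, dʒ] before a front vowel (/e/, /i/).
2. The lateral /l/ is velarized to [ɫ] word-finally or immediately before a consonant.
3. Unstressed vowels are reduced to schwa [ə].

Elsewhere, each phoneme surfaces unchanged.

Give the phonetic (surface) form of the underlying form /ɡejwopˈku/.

Rule 1 applies to /ɡ/ (word-initial: before a front vowel) → [dʒ].
/e/ — between /ɡ/ and /j/, in an unstressed syllable — surfaces as [ə] (rule 3).
/o/ (between /w/ and /p/) occurs in an unstressed syllable → [ə] by rule 3.
/k/ (between /p/ and /u/): rule 1 targets it, but not before a front vowel → unchanged [k].
/u/ — word-final; rule 3 does not apply here → [u].

[dʒəjwəpˈku]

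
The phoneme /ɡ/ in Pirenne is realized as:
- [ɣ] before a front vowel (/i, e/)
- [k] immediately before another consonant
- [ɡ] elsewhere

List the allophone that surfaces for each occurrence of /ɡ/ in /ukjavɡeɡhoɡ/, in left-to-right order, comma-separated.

Occurrence 1 (position 6): before a front vowel (/i, e/) → [ɣ].
Occurrence 2 (position 8): immediately before another consonant → [k].
Occurrence 3 (position 11): no conditioning environment matches → elsewhere allophone [ɡ].

[ɣ], [k], [ɡ]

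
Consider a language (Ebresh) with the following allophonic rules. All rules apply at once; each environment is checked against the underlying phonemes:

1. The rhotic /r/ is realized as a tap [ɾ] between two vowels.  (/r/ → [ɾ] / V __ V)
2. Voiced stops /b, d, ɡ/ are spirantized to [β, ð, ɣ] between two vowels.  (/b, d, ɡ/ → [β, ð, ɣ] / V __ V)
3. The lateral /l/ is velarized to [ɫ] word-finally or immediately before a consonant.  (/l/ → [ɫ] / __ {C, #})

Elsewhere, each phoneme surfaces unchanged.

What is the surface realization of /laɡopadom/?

[laɣopaðom]

/l/ (word-initial): rule 3 targets it, but not word-finally or immediately before a consonant → unchanged [l].
/a/ (between /l/ and /ɡ/): no rule targets it → [a].
/ɡ/ — between /a/ and /o/, between two vowels — surfaces as [ɣ] (rule 2).
/o/ stays [o].
/p/ (between /o/ and /a/) is unaffected → [p].
/a/ stays [a].
/d/ (between /a/ and /o/): between two vowels, so rule 2 applies → [ð].
/o/ (between /d/ and /m/): no rule targets it → [o].
/m/ (word-final) is unaffected → [m].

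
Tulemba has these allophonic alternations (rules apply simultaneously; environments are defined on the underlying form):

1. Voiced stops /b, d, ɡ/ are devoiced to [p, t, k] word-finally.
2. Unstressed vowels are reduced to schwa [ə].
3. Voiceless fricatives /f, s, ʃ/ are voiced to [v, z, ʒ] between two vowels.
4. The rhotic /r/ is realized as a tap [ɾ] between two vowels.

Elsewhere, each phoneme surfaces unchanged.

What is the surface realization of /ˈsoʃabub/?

/s/ (word-initial) is in the target of rule 3 but the environment (between two vowels) is not met → [s].
/o/ (between /s/ and /ʃ/) fails the environment for rule 2, so it stays [o].
Rule 3 applies to /ʃ/ (between /o/ and /a/: between two vowels) → [ʒ].
/a/ meets the environment for rule 2 (in an unstressed syllable) → [ə].
/b/ (between /a/ and /u/) fails the environment for rule 1, so it stays [b].
Rule 2 applies to /u/ (between /b/ and /b/: in an unstressed syllable) → [ə].
/b/ meets the environment for rule 1 (word-finally) → [p].

[ˈsoʒəbəp]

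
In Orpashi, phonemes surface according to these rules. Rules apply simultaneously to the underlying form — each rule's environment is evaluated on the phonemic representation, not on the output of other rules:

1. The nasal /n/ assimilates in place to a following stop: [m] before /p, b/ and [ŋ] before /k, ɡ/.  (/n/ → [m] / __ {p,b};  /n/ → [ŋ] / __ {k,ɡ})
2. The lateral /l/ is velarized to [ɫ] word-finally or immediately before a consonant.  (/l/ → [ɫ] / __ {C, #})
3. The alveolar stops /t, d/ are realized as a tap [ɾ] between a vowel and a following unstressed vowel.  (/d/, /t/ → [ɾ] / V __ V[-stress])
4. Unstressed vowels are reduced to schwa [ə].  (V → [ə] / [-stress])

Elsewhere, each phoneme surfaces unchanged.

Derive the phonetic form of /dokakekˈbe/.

[dəkəkəkˈbe]

/d/ (word-initial): rule 3 targets it, but not between a vowel and a following unstressed vowel → unchanged [d].
/o/ — between /d/ and /k/, in an unstressed syllable — surfaces as [ə] (rule 4).
/k/ (between /o/ and /a/) is unaffected → [k].
/a/ — between /k/ and /k/, in an unstressed syllable — surfaces as [ə] (rule 4).
/k/ — not in any rule's target class → [k].
/e/ meets the environment for rule 4 (in an unstressed syllable) → [ə].
/k/ (between /e/ and /b/) is unaffected → [k].
/b/ (between /k/ and /e/): no rule targets it → [b].
/e/ (word-final) fails the environment for rule 4, so it stays [e].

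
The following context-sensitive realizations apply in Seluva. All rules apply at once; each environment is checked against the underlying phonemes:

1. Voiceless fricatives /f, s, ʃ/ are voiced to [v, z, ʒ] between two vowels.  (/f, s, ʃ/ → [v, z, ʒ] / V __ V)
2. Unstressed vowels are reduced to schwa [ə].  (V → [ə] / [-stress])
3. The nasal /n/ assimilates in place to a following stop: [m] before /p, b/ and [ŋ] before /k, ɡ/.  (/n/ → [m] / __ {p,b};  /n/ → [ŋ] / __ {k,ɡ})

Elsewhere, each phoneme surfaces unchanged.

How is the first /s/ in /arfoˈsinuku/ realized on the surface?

/s/ — between /o/ and /i/, between two vowels — surfaces as [z] (rule 1).

[z]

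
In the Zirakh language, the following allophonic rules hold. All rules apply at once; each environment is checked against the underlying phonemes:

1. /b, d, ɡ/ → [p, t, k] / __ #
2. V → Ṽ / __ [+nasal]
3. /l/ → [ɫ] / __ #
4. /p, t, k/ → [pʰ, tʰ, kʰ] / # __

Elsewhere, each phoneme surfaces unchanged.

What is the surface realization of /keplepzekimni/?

/k/ (word-initial) occurs word-initially → [kʰ] by rule 4.
/e/ (between /k/ and /p/) is in the target of rule 2 but the environment (before a nasal consonant) is not met → [e].
/p/ (between /e/ and /l/) fails the environment for rule 4, so it stays [p].
/l/ (between /p/ and /e/) is in the target of rule 3 but the environment (word-finally) is not met → [l].
/e/ (between /l/ and /p/) is in the target of rule 2 but the environment (before a nasal consonant) is not met → [e].
/p/ (between /e/ and /z/) is in the target of rule 4 but the environment (word-initially) is not met → [p].
/e/ (between /z/ and /k/) is in the target of rule 2 but the environment (before a nasal consonant) is not met → [e].
/k/ — between /e/ and /i/; rule 4 does not apply here → [k].
Rule 2 applies to /i/ (between /k/ and /m/: before a nasal consonant) → [ĩ].
/i/ (word-final): rule 2 targets it, but not before a nasal consonant → unchanged [i].

[kʰeplepzekĩmni]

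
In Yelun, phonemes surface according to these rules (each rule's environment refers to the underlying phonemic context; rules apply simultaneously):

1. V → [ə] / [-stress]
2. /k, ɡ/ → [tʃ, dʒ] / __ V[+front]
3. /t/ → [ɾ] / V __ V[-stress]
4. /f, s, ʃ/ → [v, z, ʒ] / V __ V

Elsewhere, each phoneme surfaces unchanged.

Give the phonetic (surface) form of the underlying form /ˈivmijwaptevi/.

/i/ — word-initial; rule 1 does not apply here → [i].
/v/ (between /i/ and /m/): no rule targets it → [v].
/m/ stays [m].
/i/ meets the environment for rule 1 (in an unstressed syllable) → [ə].
/j/ (between /i/ and /w/): no rule targets it → [j].
/w/ — not in any rule's target class → [w].
/a/ meets the environment for rule 1 (in an unstressed syllable) → [ə].
/p/ (between /a/ and /t/) is unaffected → [p].
/t/ (between /p/ and /e/) is in the target of rule 3 but the environment (between a vowel and a following unstressed vowel) is not met → [t].
/e/ meets the environment for rule 1 (in an unstressed syllable) → [ə].
/v/ (between /e/ and /i/): no rule targets it → [v].
Rule 1 applies to /i/ (word-final: in an unstressed syllable) → [ə].

[ˈivməjwəptəvə]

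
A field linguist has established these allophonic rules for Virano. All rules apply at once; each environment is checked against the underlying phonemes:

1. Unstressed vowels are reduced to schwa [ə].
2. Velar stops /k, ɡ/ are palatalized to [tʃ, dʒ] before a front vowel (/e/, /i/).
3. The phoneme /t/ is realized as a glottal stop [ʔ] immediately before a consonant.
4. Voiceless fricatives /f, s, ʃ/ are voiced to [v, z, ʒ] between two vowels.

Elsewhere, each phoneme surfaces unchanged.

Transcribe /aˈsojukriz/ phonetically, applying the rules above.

Rule 1 applies to /a/ (word-initial: in an unstressed syllable) → [ə].
/s/ (between /a/ and /o/) occurs between two vowels → [z] by rule 4.
/o/ (between /s/ and /j/) fails the environment for rule 1, so it stays [o].
/j/ (between /o/ and /u/): no rule targets it → [j].
/u/ meets the environment for rule 1 (in an unstressed syllable) → [ə].
/k/ (between /u/ and /r/) is in the target of rule 2 but the environment (before a front vowel) is not met → [k].
/r/ stays [r].
/i/ — between /r/ and /z/, in an unstressed syllable — surfaces as [ə] (rule 1).
/z/ (word-final): no rule targets it → [z].

[əˈzojəkrəz]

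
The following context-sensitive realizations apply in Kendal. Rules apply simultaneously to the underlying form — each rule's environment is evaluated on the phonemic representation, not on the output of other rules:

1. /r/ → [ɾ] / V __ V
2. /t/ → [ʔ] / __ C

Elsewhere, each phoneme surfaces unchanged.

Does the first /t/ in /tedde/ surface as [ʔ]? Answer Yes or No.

/t/ — word-initial; rule 2 does not apply here → [t].
The actual realization is [t], not [ʔ].

No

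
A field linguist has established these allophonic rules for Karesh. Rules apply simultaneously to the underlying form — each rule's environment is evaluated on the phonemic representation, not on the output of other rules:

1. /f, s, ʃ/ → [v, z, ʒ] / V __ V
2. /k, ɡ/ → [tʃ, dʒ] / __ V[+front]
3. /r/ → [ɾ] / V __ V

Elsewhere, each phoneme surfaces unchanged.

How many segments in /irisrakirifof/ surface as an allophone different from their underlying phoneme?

Segments that undergo a rule: /r/ → [ɾ] (rule 3); /k/ → [tʃ] (rule 2); /r/ → [ɾ] (rule 3); /f/ → [v] (rule 1).
All other segments surface unchanged.

4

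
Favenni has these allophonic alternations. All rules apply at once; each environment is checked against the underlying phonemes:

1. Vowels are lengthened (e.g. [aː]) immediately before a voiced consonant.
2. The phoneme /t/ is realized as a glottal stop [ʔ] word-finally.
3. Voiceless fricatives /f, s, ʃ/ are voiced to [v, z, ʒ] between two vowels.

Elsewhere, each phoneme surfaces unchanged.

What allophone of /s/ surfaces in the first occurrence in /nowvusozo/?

[z]

/s/ meets the environment for rule 3 (between two vowels) → [z].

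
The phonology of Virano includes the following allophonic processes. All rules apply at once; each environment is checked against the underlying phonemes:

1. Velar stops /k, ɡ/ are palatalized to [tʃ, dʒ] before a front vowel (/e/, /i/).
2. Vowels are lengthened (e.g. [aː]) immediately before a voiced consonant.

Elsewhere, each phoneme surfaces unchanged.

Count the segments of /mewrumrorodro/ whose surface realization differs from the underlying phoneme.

Segments that undergo a rule: /e/ → [eː] (rule 2); /u/ → [uː] (rule 2); /o/ → [oː] (rule 2); /o/ → [oː] (rule 2).
All other segments surface unchanged.

4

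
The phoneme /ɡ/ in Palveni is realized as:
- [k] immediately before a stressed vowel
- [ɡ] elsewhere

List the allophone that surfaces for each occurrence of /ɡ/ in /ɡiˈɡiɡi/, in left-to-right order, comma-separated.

Occurrence 1 (position 1): no conditioning environment matches → elsewhere allophone [ɡ].
Occurrence 2 (position 3): immediately before a stressed vowel → [k].
Occurrence 3 (position 5): no conditioning environment matches → elsewhere allophone [ɡ].

[ɡ], [k], [ɡ]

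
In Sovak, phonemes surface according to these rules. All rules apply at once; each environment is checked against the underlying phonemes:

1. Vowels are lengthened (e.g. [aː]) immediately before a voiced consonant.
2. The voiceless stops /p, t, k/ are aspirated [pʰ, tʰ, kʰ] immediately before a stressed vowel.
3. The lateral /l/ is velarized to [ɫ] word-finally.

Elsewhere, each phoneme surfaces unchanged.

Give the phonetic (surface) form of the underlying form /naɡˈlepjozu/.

[naːɡˈlepjoːzu]

/a/ (between /n/ and /ɡ/): before a voiced consonant, so rule 1 applies → [aː].
/l/ (between /ɡ/ and /e/): rule 3 targets it, but not word-finally → unchanged [l].
/e/ — between /l/ and /p/; rule 1 does not apply here → [e].
/p/ (between /e/ and /j/) fails the environment for rule 2, so it stays [p].
/o/ — between /j/ and /z/, before a voiced consonant — surfaces as [oː] (rule 1).
/u/ (word-final) fails the environment for rule 1, so it stays [u].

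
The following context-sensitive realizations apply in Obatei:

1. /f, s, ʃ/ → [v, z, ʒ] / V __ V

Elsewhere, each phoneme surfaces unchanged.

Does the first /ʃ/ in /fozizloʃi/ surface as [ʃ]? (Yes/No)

No

/ʃ/ meets the environment for rule 1 (between two vowels) → [ʒ].
The actual realization is [ʒ], not [ʃ].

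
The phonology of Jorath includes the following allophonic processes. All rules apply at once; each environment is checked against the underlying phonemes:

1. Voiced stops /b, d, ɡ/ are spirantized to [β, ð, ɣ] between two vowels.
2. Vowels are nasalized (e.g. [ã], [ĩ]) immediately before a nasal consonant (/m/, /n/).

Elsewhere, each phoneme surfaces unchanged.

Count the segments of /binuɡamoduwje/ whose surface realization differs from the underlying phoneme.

4

Segments that undergo a rule: /i/ → [ĩ] (rule 2); /ɡ/ → [ɣ] (rule 1); /a/ → [ã] (rule 2); /d/ → [ð] (rule 1).
All other segments surface unchanged.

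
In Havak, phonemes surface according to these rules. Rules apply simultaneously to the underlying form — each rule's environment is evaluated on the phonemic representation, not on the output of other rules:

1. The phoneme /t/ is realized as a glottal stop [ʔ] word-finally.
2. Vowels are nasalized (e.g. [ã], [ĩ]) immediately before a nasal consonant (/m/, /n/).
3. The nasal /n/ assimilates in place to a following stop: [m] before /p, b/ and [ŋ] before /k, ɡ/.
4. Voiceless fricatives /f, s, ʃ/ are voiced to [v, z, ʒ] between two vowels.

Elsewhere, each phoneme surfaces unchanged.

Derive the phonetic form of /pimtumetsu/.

[pĩmtũmetsu]

/p/ (word-initial): no rule targets it → [p].
/i/ (between /p/ and /m/): before a nasal consonant, so rule 2 applies → [ĩ].
/m/ — not in any rule's target class → [m].
/t/ (between /m/ and /u/): rule 1 targets it, but not word-finally → unchanged [t].
/u/ meets the environment for rule 2 (before a nasal consonant) → [ũ].
/m/ — not in any rule's target class → [m].
/e/ (between /m/ and /t/) fails the environment for rule 2, so it stays [e].
/t/ (between /e/ and /s/): rule 1 targets it, but not word-finally → unchanged [t].
/s/ (between /t/ and /u/) is in the target of rule 4 but the environment (between two vowels) is not met → [s].
/u/ (word-final) fails the environment for rule 2, so it stays [u].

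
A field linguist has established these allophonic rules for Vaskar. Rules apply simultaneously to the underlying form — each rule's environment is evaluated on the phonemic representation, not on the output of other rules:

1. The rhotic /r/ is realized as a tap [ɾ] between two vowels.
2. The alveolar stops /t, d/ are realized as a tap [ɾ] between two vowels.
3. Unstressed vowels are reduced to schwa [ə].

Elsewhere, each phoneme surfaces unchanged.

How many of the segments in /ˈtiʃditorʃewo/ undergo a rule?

5

Segments that undergo a rule: /i/ → [ə] (rule 3); /t/ → [ɾ] (rule 2); /o/ → [ə] (rule 3); /e/ → [ə] (rule 3); /o/ → [ə] (rule 3).
All other segments surface unchanged.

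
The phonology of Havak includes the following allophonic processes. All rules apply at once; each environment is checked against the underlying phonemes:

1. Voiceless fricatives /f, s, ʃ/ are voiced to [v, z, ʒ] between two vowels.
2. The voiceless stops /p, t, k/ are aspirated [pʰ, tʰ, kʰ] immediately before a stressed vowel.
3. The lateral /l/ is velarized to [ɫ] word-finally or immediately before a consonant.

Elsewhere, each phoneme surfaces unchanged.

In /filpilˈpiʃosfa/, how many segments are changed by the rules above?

4

Segments that undergo a rule: /l/ → [ɫ] (rule 3); /l/ → [ɫ] (rule 3); /p/ → [pʰ] (rule 2); /ʃ/ → [ʒ] (rule 1).
All other segments surface unchanged.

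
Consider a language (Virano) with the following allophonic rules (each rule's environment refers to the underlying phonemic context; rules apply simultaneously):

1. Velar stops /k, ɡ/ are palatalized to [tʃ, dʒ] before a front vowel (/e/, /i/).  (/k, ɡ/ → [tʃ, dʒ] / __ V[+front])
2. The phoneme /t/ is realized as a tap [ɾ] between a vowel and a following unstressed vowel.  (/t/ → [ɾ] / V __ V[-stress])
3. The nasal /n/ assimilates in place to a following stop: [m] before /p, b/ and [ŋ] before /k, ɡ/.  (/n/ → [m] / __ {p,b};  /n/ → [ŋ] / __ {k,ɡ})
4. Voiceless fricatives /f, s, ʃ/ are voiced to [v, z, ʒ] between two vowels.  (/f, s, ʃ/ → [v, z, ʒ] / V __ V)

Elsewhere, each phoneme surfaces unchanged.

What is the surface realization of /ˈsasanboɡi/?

[ˈsazambodʒi]

/s/ (word-initial) is in the target of rule 4 but the environment (between two vowels) is not met → [s].
/a/ stays [a].
Rule 4 applies to /s/ (between /a/ and /a/: between two vowels) → [z].
/a/ — not in any rule's target class → [a].
Rule 3 applies to /n/ (between /a/ and /b/: before a labial or velar stop) → [m].
/b/ (between /n/ and /o/) is unaffected → [b].
/o/ — not in any rule's target class → [o].
Rule 1 applies to /ɡ/ (between /o/ and /i/: before a front vowel) → [dʒ].
/i/ (word-final) is unaffected → [i].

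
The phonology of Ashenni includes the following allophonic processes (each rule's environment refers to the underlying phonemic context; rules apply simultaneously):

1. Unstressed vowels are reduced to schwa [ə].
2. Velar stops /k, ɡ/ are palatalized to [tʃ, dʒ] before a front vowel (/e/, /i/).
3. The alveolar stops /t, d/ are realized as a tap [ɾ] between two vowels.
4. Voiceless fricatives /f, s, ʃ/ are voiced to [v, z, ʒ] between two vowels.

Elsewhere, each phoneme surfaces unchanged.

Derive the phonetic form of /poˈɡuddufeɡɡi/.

[pəˈɡuddəvəɡdʒə]

/p/ stays [p].
/o/ meets the environment for rule 1 (in an unstressed syllable) → [ə].
/ɡ/ (between /o/ and /u/): rule 2 targets it, but not before a front vowel → unchanged [ɡ].
/u/ (between /ɡ/ and /d/): rule 1 targets it, but not in an unstressed syllable → unchanged [u].
/d/ — between /u/ and /d/; rule 3 does not apply here → [d].
/d/ — between /d/ and /u/; rule 3 does not apply here → [d].
Rule 1 applies to /u/ (between /d/ and /f/: in an unstressed syllable) → [ə].
/f/ (between /u/ and /e/) occurs between two vowels → [v] by rule 4.
/e/ meets the environment for rule 1 (in an unstressed syllable) → [ə].
/ɡ/ (between /e/ and /ɡ/) fails the environment for rule 2, so it stays [ɡ].
/ɡ/ (between /ɡ/ and /i/): before a front vowel, so rule 2 applies → [dʒ].
Rule 1 applies to /i/ (word-final: in an unstressed syllable) → [ə].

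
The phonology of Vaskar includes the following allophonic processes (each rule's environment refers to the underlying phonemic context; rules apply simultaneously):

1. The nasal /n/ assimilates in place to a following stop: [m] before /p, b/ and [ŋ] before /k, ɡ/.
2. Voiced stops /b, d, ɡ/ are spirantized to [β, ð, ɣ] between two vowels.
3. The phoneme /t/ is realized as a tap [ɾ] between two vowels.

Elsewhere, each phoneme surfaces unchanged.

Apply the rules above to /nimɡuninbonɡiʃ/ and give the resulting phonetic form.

[nimɡunimboŋɡiʃ]

/n/ — word-initial; rule 1 does not apply here → [n].
/i/ stays [i].
/m/ stays [m].
/ɡ/ (between /m/ and /u/) fails the environment for rule 2, so it stays [ɡ].
/u/ — not in any rule's target class → [u].
/n/ (between /u/ and /i/) fails the environment for rule 1, so it stays [n].
/i/ (between /n/ and /n/) is unaffected → [i].
/n/ meets the environment for rule 1 (before a labial or velar stop) → [m].
/b/ (between /n/ and /o/): rule 2 targets it, but not between two vowels → unchanged [b].
/o/ (between /b/ and /n/) is unaffected → [o].
Rule 1 applies to /n/ (between /o/ and /ɡ/: before a labial or velar stop) → [ŋ].
/ɡ/ (between /n/ and /i/) fails the environment for rule 2, so it stays [ɡ].
/i/ — not in any rule's target class → [i].
/ʃ/ — not in any rule's target class → [ʃ].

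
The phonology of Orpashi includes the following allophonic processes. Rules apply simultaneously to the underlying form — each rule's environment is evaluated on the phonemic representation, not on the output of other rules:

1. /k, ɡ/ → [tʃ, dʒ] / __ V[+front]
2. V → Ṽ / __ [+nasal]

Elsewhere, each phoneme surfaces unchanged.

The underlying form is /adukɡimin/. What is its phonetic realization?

[adukdʒĩmĩn]

/a/ (word-initial) fails the environment for rule 2, so it stays [a].
/d/ — not in any rule's target class → [d].
/u/ — between /d/ and /k/; rule 2 does not apply here → [u].
/k/ (between /u/ and /ɡ/) fails the environment for rule 1, so it stays [k].
Rule 1 applies to /ɡ/ (between /k/ and /i/: before a front vowel) → [dʒ].
Rule 2 applies to /i/ (between /ɡ/ and /m/: before a nasal consonant) → [ĩ].
/m/ (between /i/ and /i/): no rule targets it → [m].
/i/ (between /m/ and /n/) occurs before a nasal consonant → [ĩ] by rule 2.
/n/ — not in any rule's target class → [n].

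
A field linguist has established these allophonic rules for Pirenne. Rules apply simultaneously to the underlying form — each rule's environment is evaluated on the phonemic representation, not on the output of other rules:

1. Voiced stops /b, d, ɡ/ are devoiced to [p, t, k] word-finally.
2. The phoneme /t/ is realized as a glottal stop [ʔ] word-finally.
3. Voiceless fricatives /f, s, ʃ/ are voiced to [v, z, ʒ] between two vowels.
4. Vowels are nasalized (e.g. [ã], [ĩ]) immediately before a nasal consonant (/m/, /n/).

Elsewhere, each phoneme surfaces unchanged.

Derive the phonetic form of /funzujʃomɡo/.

/f/ (word-initial): rule 3 targets it, but not between two vowels → unchanged [f].
Rule 4 applies to /u/ (between /f/ and /n/: before a nasal consonant) → [ũ].
/n/ (between /u/ and /z/) is unaffected → [n].
/z/ — not in any rule's target class → [z].
/u/ (between /z/ and /j/): rule 4 targets it, but not before a nasal consonant → unchanged [u].
/j/ — not in any rule's target class → [j].
/ʃ/ (between /j/ and /o/): rule 3 targets it, but not between two vowels → unchanged [ʃ].
/o/ meets the environment for rule 4 (before a nasal consonant) → [õ].
/m/ — not in any rule's target class → [m].
/ɡ/ — between /m/ and /o/; rule 1 does not apply here → [ɡ].
/o/ (word-final): rule 4 targets it, but not before a nasal consonant → unchanged [o].

[fũnzujʃõmɡo]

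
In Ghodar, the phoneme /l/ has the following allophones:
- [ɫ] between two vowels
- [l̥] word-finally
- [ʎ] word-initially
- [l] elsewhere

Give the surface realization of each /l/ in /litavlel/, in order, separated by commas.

[ʎ], [l], [l̥]

Occurrence 1 (position 1): word-initially → [ʎ].
Occurrence 2 (position 6): no conditioning environment matches → elsewhere allophone [l].
Occurrence 3 (position 8): word-finally → [l̥].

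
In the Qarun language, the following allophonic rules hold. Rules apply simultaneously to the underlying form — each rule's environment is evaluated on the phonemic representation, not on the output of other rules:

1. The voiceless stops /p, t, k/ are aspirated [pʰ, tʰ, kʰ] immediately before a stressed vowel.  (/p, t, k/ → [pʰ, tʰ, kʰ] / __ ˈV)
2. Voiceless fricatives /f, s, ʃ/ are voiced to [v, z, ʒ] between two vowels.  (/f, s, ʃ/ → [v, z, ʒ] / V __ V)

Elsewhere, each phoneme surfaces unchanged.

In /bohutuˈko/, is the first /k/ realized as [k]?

No

Rule 1 applies to /k/ (between /u/ and /o/: immediately before a stressed vowel) → [kʰ].
The actual realization is [kʰ], not [k].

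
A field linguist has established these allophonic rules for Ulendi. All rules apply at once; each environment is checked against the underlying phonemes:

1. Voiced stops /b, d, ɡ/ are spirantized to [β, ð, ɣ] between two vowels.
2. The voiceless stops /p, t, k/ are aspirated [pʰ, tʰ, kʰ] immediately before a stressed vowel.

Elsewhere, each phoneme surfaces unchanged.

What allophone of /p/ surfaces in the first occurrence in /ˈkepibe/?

/p/ (between /e/ and /i/) is in the target of rule 2 but the environment (immediately before a stressed vowel) is not met → [p].

[p]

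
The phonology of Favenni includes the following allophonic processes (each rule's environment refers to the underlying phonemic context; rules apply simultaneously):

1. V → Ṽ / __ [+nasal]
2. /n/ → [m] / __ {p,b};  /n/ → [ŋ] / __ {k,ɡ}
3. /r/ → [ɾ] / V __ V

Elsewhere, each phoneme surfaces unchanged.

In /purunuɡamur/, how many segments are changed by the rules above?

3

Segments that undergo a rule: /r/ → [ɾ] (rule 3); /u/ → [ũ] (rule 1); /a/ → [ã] (rule 1).
All other segments surface unchanged.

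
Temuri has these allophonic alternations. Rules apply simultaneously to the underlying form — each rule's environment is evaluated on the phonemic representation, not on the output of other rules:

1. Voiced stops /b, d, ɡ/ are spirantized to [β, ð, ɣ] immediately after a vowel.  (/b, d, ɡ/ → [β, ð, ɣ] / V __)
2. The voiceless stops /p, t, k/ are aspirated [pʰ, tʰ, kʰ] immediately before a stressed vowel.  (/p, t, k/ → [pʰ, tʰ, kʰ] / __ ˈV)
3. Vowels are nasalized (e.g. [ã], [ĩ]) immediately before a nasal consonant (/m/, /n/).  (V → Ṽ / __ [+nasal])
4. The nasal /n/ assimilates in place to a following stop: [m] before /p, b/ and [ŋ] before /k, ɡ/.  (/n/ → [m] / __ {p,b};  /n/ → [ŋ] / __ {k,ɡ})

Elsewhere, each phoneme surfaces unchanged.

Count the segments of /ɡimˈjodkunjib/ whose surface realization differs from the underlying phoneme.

4

Segments that undergo a rule: /i/ → [ĩ] (rule 3); /d/ → [ð] (rule 1); /u/ → [ũ] (rule 3); /b/ → [β] (rule 1).
All other segments surface unchanged.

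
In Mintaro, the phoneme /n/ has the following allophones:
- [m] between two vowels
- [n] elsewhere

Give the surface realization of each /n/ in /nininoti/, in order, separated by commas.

[n], [m], [m]

Occurrence 1 (position 1): no conditioning environment matches → elsewhere allophone [n].
Occurrence 2 (position 3): between two vowels → [m].
Occurrence 3 (position 5): between two vowels → [m].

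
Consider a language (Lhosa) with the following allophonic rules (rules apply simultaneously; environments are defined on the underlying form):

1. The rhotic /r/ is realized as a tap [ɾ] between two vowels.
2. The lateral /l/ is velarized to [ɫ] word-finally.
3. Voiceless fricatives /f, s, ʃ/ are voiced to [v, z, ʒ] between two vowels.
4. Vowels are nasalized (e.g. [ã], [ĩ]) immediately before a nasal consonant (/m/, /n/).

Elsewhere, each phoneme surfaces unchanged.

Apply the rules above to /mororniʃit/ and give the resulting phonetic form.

/m/ (word-initial) is unaffected → [m].
/o/ (between /m/ and /r/) fails the environment for rule 4, so it stays [o].
/r/ — between /o/ and /o/, between two vowels — surfaces as [ɾ] (rule 1).
/o/ (between /r/ and /r/) is in the target of rule 4 but the environment (before a nasal consonant) is not met → [o].
/r/ (between /o/ and /n/) is in the target of rule 1 but the environment (between two vowels) is not met → [r].
/n/ (between /r/ and /i/) is unaffected → [n].
/i/ (between /n/ and /ʃ/) is in the target of rule 4 but the environment (before a nasal consonant) is not met → [i].
/ʃ/ (between /i/ and /i/): between two vowels, so rule 3 applies → [ʒ].
/i/ (between /ʃ/ and /t/): rule 4 targets it, but not before a nasal consonant → unchanged [i].
/t/ (word-final) is unaffected → [t].

[moɾorniʒit]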